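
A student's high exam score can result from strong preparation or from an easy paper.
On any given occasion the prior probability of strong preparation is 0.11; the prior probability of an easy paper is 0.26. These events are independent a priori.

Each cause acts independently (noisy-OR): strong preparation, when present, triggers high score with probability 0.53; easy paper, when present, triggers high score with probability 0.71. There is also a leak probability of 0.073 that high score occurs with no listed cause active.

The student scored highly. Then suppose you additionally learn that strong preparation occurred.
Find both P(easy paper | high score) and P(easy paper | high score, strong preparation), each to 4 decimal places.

P(easy paper | high score) ≈ 0.6738; P(easy paper | high score, strong preparation) ≈ 0.3523

Under noisy-OR, P(high score | causes) = 1 − (1−0.073)·∏(1−qᵢ) over the active causes.
By total probability over the 4 (strong preparation, easy paper) configurations:
  P(high score) = 0.073*0.89*0.74 + 0.73117*0.89*0.26 + 0.56431*0.11*0.74 + 0.87365*0.11*0.26
        = 0.048078 + 0.169193 + 0.045935 + 0.024986 = 0.288192
The terms with easy paper present sum to 0.194179, so
  P(easy paper | high score) = 0.194179 / 0.288192 ≈ 0.6738

Now also conditioning on strong preparation=true:
P(high score | strong preparation) = 0.56431×0.74 + 0.87365×0.26 = 0.417589 + 0.227149 = 0.644738
The easy paper-present share is 0.87365×0.26 = 0.227149.
So P(easy paper | high score, strong preparation) = 0.227149/0.644738 ≈ 0.3523.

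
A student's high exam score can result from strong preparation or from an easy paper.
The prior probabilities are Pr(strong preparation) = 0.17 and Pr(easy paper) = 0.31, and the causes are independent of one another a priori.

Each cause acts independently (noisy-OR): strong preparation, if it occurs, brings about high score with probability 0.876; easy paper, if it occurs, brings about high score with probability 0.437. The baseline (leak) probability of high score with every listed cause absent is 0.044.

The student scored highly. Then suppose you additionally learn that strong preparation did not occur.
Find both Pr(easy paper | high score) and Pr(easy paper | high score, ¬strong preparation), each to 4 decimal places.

Under noisy-OR, P(high score | causes) = 1 − (1−0.044)·∏(1−qᵢ) over the active causes.
P(high score) = 0.044*0.83*0.69 + 0.461772*0.83*0.31 + 0.881456*0.17*0.69 + 0.93326*0.17*0.31 = 0.025199 + 0.118814 + 0.103395 + 0.049183 = 0.296591
Restricting to configurations with easy paper present: 0.118814 + 0.049183 = 0.167997.
P(easy paper | high score) = 0.167997 / 0.296591 ≈ 0.5664

With the extra evidence:
P(high score | ¬strong preparation) = 0.044×0.69 + 0.461772×0.31 = 0.030360 + 0.143149 = 0.173509
Of this, 0.143149 comes from 0.461772×0.31 (the easy paper=true cases).
P(easy paper | high score, ¬strong preparation) = 0.143149 / 0.173509 ≈ 0.8250
With strong preparation excluded, easy paper must carry more of the explanatory weight for the high score.

Pr(easy paper | high score) ≈ 0.5664; Pr(easy paper | high score, ¬strong preparation) ≈ 0.8250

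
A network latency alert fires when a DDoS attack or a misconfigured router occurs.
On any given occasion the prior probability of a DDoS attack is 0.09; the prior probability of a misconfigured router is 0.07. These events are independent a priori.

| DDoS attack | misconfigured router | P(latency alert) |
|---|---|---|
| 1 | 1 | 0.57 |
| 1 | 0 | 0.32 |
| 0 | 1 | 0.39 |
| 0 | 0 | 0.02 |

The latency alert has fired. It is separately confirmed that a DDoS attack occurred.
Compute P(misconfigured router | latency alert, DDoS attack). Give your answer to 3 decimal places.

P(misconfigured router | latency alert, DDoS attack) ≈ 0.118

Numerator (weight on configurations with misconfigured router): 0.57*0.07 = 0.039900
Denominator P(latency alert | DDoS attack): 0.32*0.93 + 0.57*0.07 = 0.337500
Posterior = 0.039900 / 0.337500 ≈ 0.118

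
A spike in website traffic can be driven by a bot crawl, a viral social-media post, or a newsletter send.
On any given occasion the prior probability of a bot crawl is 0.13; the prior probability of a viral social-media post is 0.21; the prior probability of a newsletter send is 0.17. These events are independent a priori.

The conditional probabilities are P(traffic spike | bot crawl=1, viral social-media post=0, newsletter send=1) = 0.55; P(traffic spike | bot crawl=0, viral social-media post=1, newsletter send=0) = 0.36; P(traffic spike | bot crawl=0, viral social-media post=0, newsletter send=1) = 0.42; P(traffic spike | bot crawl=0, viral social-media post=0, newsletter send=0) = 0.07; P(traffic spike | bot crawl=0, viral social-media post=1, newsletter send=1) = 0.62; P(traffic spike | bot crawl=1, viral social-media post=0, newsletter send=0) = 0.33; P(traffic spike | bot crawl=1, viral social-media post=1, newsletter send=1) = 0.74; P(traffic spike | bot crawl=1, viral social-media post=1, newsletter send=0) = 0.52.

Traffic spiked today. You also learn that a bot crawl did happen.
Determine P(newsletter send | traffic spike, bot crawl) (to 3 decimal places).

P(traffic spike | bot crawl) = 0.33×0.79×0.83 + 0.55×0.79×0.17 + 0.52×0.21×0.83 + 0.74×0.21×0.17 = 0.216381 + 0.073865 + 0.090636 + 0.026418 = 0.407300
Of this, 0.100283 comes from 0.073865 + 0.026418 (the newsletter send=true cases).
So P(newsletter send | traffic spike, bot crawl) = 0.100283/0.407300 ≈ 0.246.

P(newsletter send | traffic spike, bot crawl) ≈ 0.246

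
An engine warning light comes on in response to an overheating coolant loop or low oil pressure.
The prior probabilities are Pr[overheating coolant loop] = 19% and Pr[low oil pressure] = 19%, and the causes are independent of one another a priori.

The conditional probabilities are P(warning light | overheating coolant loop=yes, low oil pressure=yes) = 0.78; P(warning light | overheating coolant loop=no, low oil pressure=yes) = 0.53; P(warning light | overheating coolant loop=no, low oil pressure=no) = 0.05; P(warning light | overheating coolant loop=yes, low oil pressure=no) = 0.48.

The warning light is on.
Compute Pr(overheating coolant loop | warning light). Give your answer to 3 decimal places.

Enumerate the 4 (overheating coolant loop, low oil pressure) configurations and weight by the priors:
  P(warning light) = 0.05*0.81*0.81 + 0.53*0.81*0.19 + 0.48*0.19*0.81 + 0.78*0.19*0.19
        = 0.032805 + 0.081567 + 0.073872 + 0.028158 = 0.216402
Keeping only the overheating coolant loop-present terms gives 0.102030, so
  P(overheating coolant loop | warning light) = 0.102030 / 0.216402 ≈ 0.471

Pr(overheating coolant loop | warning light) ≈ 0.471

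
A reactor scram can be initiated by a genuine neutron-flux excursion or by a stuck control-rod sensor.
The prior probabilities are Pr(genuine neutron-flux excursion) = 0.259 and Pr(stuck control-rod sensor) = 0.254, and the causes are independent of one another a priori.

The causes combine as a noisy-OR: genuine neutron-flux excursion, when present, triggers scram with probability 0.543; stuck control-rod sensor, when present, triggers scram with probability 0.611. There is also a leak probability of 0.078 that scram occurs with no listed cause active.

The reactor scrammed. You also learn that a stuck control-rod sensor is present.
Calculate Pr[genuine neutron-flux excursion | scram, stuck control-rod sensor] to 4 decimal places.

Under noisy-OR, P(scram | causes) = 1 − (1−0.078)·∏(1−qᵢ) over the active causes.
By total probability over both values of genuine neutron-flux excursion:
  P(scram | stuck control-rod sensor) = 0.641342×0.741 + 0.836093×0.259
        = 0.475234 + 0.216548 = 0.691782
Configurations with genuine neutron-flux excursion contribute 0.216548, so
  P(genuine neutron-flux excursion | scram, stuck control-rod sensor) = 0.216548 / 0.691782 ≈ 0.3130

Pr[genuine neutron-flux excursion | scram, stuck control-rod sensor] ≈ 0.3130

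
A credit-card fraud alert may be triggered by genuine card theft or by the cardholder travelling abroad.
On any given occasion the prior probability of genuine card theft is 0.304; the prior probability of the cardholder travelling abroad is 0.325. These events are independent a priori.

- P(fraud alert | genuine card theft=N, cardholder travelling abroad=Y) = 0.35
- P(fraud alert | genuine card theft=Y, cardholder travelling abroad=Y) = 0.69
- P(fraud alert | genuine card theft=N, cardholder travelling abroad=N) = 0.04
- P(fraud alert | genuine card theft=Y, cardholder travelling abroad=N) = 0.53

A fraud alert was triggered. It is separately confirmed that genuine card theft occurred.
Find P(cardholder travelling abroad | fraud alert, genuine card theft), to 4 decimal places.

P(cardholder travelling abroad | fraud alert, genuine card theft) ≈ 0.3853

Sum P(fraud alert|·) weighted by the priors over both values of cardholder travelling abroad:
  P(fraud alert | genuine card theft) = 0.53×0.675 + 0.69×0.325
        = 0.357750 + 0.224250 = 0.582000
The terms with cardholder travelling abroad present sum to 0.224250, so
  P(cardholder travelling abroad | fraud alert, genuine card theft) = 0.224250 / 0.582000 ≈ 0.3853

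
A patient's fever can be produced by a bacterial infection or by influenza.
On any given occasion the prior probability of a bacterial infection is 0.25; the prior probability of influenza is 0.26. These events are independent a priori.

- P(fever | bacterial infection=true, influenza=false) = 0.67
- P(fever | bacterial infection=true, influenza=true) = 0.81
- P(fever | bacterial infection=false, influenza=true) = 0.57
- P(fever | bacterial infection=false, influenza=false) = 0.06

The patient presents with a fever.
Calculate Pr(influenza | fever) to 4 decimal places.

P(fever) = 0.06*0.75*0.74 + 0.57*0.75*0.26 + 0.67*0.25*0.74 + 0.81*0.25*0.26 = 0.033300 + 0.111150 + 0.123950 + 0.052650 = 0.321050
The influenza-present share is 0.111150 + 0.052650 = 0.163800.
P(influenza | fever) = 0.163800 / 0.321050 ≈ 0.5102

Pr(influenza | fever) ≈ 0.5102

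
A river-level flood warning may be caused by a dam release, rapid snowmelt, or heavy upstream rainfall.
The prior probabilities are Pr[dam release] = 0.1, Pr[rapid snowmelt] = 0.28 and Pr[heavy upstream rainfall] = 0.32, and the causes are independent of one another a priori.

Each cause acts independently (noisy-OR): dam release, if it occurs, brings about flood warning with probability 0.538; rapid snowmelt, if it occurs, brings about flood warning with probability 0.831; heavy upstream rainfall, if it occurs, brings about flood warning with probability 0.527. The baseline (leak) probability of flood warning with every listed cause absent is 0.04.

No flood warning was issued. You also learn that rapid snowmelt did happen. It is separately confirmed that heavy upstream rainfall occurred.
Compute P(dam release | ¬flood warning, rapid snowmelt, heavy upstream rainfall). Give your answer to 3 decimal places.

P(dam release | ¬flood warning, rapid snowmelt, heavy upstream rainfall) ≈ 0.049

Under noisy-OR, P(flood warning | causes) = 1 − (1−0.04)·∏(1−qᵢ) over the active causes.
Weight on dam release=true, given the evidence: 0.035454*0.1 = 0.003545
Normalizer over all consistent configurations: 0.07674*0.9 + 0.035454*0.1 = 0.072611
Posterior = 0.003545 / 0.072611 ≈ 0.049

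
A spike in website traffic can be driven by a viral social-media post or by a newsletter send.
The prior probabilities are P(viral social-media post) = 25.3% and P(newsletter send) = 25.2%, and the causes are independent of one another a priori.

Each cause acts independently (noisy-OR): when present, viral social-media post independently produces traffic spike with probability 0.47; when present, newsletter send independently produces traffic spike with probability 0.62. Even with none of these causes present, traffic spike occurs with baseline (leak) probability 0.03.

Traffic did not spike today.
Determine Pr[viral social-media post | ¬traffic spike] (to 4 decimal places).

Under noisy-OR, P(traffic spike | causes) = 1 − (1−0.03)·∏(1−qᵢ) over the active causes.
Weight on viral social-media post=true, given the evidence: 0.097290 + 0.012455 = 0.109745
The normalizing constant is 0.97·0.747·0.748 + 0.3686·0.747·0.252 + 0.5141·0.253·0.748 + 0.195358·0.253·0.252 = 0.721125
Posterior = 0.109745 / 0.721125 ≈ 0.1522

Pr[viral social-media post | ¬traffic spike] ≈ 0.1522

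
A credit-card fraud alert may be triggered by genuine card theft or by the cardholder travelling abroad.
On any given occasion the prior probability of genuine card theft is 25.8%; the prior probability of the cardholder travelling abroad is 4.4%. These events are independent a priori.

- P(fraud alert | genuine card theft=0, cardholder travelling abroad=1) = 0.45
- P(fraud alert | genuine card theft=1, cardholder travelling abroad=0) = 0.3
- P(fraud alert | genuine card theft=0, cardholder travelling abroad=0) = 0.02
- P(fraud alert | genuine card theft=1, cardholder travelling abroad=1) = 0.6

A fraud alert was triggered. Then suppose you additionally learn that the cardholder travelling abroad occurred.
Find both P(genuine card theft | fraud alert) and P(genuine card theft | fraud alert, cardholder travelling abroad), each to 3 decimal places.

Sum P(fraud alert|·) weighted by the priors over the 4 (genuine card theft, cardholder travelling abroad) configurations:
  P(fraud alert) = 0.02×0.742×0.956 + 0.45×0.742×0.044 + 0.3×0.258×0.956 + 0.6×0.258×0.044
        = 0.014187 + 0.014692 + 0.073994 + 0.006811 = 0.109684
The terms with genuine card theft present sum to 0.080805, so
  P(genuine card theft | fraud alert) = 0.080805 / 0.109684 ≈ 0.737

With the extra evidence:
P(fraud alert | cardholder travelling abroad) = 0.45*0.742 + 0.6*0.258 = 0.333900 + 0.154800 = 0.488700
Restricting to configurations with genuine card theft present: 0.6*0.258 = 0.154800.
P(genuine card theft | fraud alert, cardholder travelling abroad) = 0.154800 / 0.488700 ≈ 0.317

P(genuine card theft | fraud alert) ≈ 0.737; P(genuine card theft | fraud alert, cardholder travelling abroad) ≈ 0.317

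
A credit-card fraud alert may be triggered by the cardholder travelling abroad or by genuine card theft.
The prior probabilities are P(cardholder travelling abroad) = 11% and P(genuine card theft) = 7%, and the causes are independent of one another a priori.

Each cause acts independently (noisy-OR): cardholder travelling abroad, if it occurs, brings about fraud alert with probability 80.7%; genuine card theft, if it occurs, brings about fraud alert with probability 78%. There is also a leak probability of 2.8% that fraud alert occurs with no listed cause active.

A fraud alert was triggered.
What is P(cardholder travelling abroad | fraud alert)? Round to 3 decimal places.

Under noisy-OR, P(fraud alert | causes) = 1 − (1−0.028)·∏(1−qᵢ) over the active causes.
For the numerator, keep only cardholder travelling abroad=true terms: 0.083109 + 0.007382 = 0.090491
Normalizer over all consistent configurations: 0.028*0.89*0.93 + 0.78616*0.89*0.07 + 0.812404*0.11*0.93 + 0.958729*0.11*0.07 = 0.162645
Posterior = 0.090491 / 0.162645 ≈ 0.556

P(cardholder travelling abroad | fraud alert) ≈ 0.556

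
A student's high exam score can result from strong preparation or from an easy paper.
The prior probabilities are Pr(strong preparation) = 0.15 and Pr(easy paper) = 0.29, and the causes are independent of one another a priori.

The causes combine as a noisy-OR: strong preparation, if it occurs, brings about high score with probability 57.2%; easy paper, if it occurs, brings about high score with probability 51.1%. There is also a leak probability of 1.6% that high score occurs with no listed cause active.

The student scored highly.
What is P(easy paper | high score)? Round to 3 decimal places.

P(easy paper | high score) ≈ 0.695

Under noisy-OR, P(high score | causes) = 1 − (1−0.016)·∏(1−qᵢ) over the active causes.
Numerator (weight on configurations with easy paper): 0.127890 + 0.034541 = 0.162431
Denominator P(high score): 0.016·0.85·0.71 + 0.518824·0.85·0.29 + 0.578848·0.15·0.71 + 0.794057·0.15·0.29 = 0.233734
P(easy paper | high score) = 0.162431/0.233734 ≈ 0.695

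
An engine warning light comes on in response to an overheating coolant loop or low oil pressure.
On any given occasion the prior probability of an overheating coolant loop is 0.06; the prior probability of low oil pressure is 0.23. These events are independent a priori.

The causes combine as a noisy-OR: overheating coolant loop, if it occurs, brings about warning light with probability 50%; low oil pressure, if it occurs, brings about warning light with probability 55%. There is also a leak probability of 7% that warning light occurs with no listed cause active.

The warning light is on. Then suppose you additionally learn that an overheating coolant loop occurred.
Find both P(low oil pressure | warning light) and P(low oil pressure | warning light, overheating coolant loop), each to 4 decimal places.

Under noisy-OR, P(warning light | causes) = 1 − (1−0.07)·∏(1−qᵢ) over the active causes.
Numerator (weight on configurations with low oil pressure): 0.125720 + 0.010912 = 0.136632
The normalizing constant is 0.07×0.94×0.77 + 0.5815×0.94×0.23 + 0.535×0.06×0.77 + 0.79075×0.06×0.23 = 0.212015
P(low oil pressure | warning light) = 0.136632/0.212015 ≈ 0.6444

Now also conditioning on overheating coolant loop=true:
Weight on low oil pressure=true, given the evidence: 0.79075·0.23 = 0.181872
Denominator P(warning light | overheating coolant loop): 0.535·0.77 + 0.79075·0.23 = 0.593822
P(low oil pressure | warning light, overheating coolant loop) = 0.181872/0.593822 ≈ 0.3063
The drop from 0.6444 to 0.3063 is the explaining-away (discounting) effect.

P(low oil pressure | warning light) ≈ 0.6444; P(low oil pressure | warning light, overheating coolant loop) ≈ 0.3063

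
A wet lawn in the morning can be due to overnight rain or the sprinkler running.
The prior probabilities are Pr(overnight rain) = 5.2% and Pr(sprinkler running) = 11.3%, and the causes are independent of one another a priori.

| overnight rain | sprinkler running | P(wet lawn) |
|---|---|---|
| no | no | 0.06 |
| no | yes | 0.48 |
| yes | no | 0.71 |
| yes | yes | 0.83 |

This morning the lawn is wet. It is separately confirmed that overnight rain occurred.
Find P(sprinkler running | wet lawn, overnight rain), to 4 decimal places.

P(sprinkler running | wet lawn, overnight rain) ≈ 0.1296

P(wet lawn | overnight rain) = 0.71·0.887 + 0.83·0.113 = 0.629770 + 0.093790 = 0.723560
Of this, 0.093790 comes from 0.83·0.113 (the sprinkler running=true cases).
Hence the posterior is 0.093790/0.723560 ≈ 0.1296.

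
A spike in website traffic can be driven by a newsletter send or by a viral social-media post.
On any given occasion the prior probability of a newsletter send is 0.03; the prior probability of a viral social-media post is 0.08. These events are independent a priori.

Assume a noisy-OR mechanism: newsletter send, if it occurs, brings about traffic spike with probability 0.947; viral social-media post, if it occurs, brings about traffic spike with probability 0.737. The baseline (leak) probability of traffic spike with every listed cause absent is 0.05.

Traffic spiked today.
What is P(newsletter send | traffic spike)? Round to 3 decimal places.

P(newsletter send | traffic spike) ≈ 0.217

Under noisy-OR, P(traffic spike | causes) = 1 − (1−0.05)·∏(1−qᵢ) over the active causes.
For the numerator, keep only newsletter send=true terms: 0.026210 + 0.002368 = 0.028578
Normalizer over all consistent configurations: 0.05×0.97×0.92 + 0.75015×0.97×0.08 + 0.94965×0.03×0.92 + 0.986758×0.03×0.08 = 0.131410
Posterior = 0.028578 / 0.131410 ≈ 0.217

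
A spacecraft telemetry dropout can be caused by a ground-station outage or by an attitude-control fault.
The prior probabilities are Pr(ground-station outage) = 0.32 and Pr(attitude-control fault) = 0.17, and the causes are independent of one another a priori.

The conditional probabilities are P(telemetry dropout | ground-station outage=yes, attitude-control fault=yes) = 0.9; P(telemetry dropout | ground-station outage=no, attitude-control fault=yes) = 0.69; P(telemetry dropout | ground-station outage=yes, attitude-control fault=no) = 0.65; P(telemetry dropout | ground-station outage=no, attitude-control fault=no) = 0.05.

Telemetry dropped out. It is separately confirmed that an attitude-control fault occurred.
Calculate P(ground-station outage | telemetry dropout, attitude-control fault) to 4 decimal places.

P(ground-station outage | telemetry dropout, attitude-control fault) ≈ 0.3803

For the numerator, keep only ground-station outage=true terms: 0.9·0.32 = 0.288000
Normalizer over all consistent configurations: 0.69·0.68 + 0.9·0.32 = 0.757200
Posterior = 0.288000 / 0.757200 ≈ 0.3803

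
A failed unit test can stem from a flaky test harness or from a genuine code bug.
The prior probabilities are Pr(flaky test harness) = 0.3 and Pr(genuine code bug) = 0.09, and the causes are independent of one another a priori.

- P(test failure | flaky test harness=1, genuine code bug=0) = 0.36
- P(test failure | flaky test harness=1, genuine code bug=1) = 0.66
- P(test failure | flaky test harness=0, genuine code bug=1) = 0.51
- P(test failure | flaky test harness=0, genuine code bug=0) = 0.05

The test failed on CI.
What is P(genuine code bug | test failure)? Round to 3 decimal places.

Weight on genuine code bug=true, given the evidence: 0.032130 + 0.017820 = 0.049950
Denominator P(test failure): 0.05·0.7·0.91 + 0.51·0.7·0.09 + 0.36·0.3·0.91 + 0.66·0.3·0.09 = 0.180080
Posterior = 0.049950 / 0.180080 ≈ 0.277

P(genuine code bug | test failure) ≈ 0.277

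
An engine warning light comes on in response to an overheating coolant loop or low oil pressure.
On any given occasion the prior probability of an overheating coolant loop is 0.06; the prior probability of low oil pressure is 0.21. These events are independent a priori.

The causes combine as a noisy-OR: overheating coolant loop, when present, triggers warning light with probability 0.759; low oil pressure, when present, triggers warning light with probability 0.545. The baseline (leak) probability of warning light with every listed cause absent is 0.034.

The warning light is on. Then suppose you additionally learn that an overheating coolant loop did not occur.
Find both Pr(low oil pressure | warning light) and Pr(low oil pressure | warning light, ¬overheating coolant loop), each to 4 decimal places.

Under noisy-OR, P(warning light | causes) = 1 − (1−0.034)·∏(1−qᵢ) over the active causes.
Enumerate the 4 (overheating coolant loop, low oil pressure) configurations and weight by the priors:
  P(warning light) = 0.034*0.94*0.79 + 0.56047*0.94*0.21 + 0.767194*0.06*0.79 + 0.894073*0.06*0.21
        = 0.025248 + 0.110637 + 0.036365 + 0.011265 = 0.183515
The terms with low oil pressure present sum to 0.121902, so
  P(low oil pressure | warning light) = 0.121902 / 0.183515 ≈ 0.6643

Now also conditioning on overheating coolant loop≠true:
Sum P(warning light|·) weighted by the priors over both values of low oil pressure:
  P(warning light | ¬overheating coolant loop) = 0.034×0.79 + 0.56047×0.21
        = 0.026860 + 0.117699 = 0.144559
The terms with low oil pressure present sum to 0.117699, so
  P(low oil pressure | warning light, ¬overheating coolant loop) = 0.117699 / 0.144559 ≈ 0.8142
With overheating coolant loop excluded, low oil pressure must carry more of the explanatory weight for the warning light.

Pr(low oil pressure | warning light) ≈ 0.6643; Pr(low oil pressure | warning light, ¬overheating coolant loop) ≈ 0.8142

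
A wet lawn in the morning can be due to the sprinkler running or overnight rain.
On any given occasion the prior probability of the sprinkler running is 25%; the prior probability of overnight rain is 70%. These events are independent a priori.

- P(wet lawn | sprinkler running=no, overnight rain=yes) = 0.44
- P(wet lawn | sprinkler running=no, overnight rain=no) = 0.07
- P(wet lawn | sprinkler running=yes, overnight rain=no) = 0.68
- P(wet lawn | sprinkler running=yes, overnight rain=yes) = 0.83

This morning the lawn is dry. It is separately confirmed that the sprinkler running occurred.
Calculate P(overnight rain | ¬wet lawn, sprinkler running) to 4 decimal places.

Weight on overnight rain=true, given the evidence: 0.17*0.7 = 0.119000
Denominator P(¬wet lawn | sprinkler running): 0.32*0.3 + 0.17*0.7 = 0.215000
P(overnight rain | ¬wet lawn, sprinkler running) = 0.119000/0.215000 ≈ 0.5535

P(overnight rain | ¬wet lawn, sprinkler running) ≈ 0.5535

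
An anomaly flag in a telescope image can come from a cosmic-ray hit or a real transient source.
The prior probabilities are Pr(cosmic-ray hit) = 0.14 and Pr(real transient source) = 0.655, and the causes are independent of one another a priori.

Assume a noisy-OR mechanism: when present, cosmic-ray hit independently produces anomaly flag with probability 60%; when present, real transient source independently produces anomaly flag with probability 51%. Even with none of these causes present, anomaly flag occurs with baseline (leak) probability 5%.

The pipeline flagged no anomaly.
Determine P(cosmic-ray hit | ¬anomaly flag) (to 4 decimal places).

P(cosmic-ray hit | ¬anomaly flag) ≈ 0.0611

Under noisy-OR, P(anomaly flag | causes) = 1 − (1−0.05)·∏(1−qᵢ) over the active causes.
P(¬anomaly flag) = 0.95·0.86·0.345 + 0.4655·0.86·0.655 + 0.38·0.14·0.345 + 0.1862·0.14·0.655 = 0.281865 + 0.262216 + 0.018354 + 0.017075 = 0.579510
Restricting to configurations with cosmic-ray hit present: 0.018354 + 0.017075 = 0.035429.
So P(cosmic-ray hit | ¬anomaly flag) = 0.035429/0.579510 ≈ 0.0611.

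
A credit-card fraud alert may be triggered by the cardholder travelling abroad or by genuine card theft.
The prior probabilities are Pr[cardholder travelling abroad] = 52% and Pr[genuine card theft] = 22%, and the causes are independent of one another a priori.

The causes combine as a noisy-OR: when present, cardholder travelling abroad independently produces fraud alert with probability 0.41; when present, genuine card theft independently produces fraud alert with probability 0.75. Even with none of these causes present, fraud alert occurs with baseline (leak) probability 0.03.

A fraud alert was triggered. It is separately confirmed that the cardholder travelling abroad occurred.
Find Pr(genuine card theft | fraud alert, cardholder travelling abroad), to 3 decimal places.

Pr(genuine card theft | fraud alert, cardholder travelling abroad) ≈ 0.361

Under noisy-OR, P(fraud alert | causes) = 1 − (1−0.03)·∏(1−qᵢ) over the active causes.
Numerator (weight on configurations with genuine card theft): 0.856925×0.22 = 0.188524
Denominator P(fraud alert | cardholder travelling abroad): 0.4277×0.78 + 0.856925×0.22 = 0.522130
Posterior = 0.188524 / 0.522130 ≈ 0.361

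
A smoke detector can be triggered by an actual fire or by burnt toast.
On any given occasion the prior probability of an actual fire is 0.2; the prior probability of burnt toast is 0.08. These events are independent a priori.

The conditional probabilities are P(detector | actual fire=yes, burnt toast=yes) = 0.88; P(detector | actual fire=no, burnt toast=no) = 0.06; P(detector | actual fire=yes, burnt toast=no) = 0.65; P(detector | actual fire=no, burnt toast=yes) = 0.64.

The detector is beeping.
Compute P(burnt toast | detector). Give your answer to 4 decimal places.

P(burnt toast | detector) ≈ 0.2516

For the numerator, keep only burnt toast=true terms: 0.040960 + 0.014080 = 0.055040
Denominator P(detector): 0.06·0.8·0.92 + 0.64·0.8·0.08 + 0.65·0.2·0.92 + 0.88·0.2·0.08 = 0.218800
P(burnt toast | detector) = 0.055040/0.218800 ≈ 0.2516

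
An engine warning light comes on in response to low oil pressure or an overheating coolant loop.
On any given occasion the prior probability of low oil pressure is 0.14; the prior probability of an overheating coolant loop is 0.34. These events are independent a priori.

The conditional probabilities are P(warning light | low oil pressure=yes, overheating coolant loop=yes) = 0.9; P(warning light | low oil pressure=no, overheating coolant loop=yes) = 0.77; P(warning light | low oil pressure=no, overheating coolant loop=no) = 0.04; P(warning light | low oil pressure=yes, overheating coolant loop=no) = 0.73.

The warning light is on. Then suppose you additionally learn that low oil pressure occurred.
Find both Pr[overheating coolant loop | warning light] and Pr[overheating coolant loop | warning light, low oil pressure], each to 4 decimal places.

For the numerator, keep only overheating coolant loop=true terms: 0.225148 + 0.042840 = 0.267988
Normalizer over all consistent configurations: 0.04·0.86·0.66 + 0.77·0.86·0.34 + 0.73·0.14·0.66 + 0.9·0.14·0.34 = 0.358144
P(overheating coolant loop | warning light) = 0.267988/0.358144 ≈ 0.7483

With the extra evidence:
P(warning light | low oil pressure) = 0.73*0.66 + 0.9*0.34 = 0.481800 + 0.306000 = 0.787800
Of this, 0.306000 comes from 0.9*0.34 (the overheating coolant loop=true cases).
P(overheating coolant loop | warning light, low oil pressure) = 0.306000 / 0.787800 ≈ 0.3884

Pr[overheating coolant loop | warning light] ≈ 0.7483; Pr[overheating coolant loop | warning light, low oil pressure] ≈ 0.3884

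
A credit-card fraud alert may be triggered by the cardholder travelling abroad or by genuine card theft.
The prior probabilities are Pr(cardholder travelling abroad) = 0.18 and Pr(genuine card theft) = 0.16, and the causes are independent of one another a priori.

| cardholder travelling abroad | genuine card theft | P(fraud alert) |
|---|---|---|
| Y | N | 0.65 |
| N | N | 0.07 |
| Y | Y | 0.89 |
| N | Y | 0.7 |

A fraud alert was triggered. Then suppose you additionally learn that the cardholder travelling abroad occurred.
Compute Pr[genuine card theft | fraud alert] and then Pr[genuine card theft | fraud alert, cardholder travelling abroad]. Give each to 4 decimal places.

Numerator (weight on configurations with genuine card theft): 0.091840 + 0.025632 = 0.117472
The normalizing constant is 0.07·0.82·0.84 + 0.7·0.82·0.16 + 0.65·0.18·0.84 + 0.89·0.18·0.16 = 0.263968
P(genuine card theft | fraud alert) = 0.117472/0.263968 ≈ 0.4450

Now condition on the additional information:
P(fraud alert | cardholder travelling abroad) = 0.65×0.84 + 0.89×0.16 = 0.546000 + 0.142400 = 0.688400
Of this, 0.142400 comes from 0.89×0.16 (the genuine card theft=true cases).
So P(genuine card theft | fraud alert, cardholder travelling abroad) = 0.142400/0.688400 ≈ 0.2069.
— cardholder travelling abroad explains away the evidence for genuine card theft.

Pr[genuine card theft | fraud alert] ≈ 0.4450; Pr[genuine card theft | fraud alert, cardholder travelling abroad] ≈ 0.2069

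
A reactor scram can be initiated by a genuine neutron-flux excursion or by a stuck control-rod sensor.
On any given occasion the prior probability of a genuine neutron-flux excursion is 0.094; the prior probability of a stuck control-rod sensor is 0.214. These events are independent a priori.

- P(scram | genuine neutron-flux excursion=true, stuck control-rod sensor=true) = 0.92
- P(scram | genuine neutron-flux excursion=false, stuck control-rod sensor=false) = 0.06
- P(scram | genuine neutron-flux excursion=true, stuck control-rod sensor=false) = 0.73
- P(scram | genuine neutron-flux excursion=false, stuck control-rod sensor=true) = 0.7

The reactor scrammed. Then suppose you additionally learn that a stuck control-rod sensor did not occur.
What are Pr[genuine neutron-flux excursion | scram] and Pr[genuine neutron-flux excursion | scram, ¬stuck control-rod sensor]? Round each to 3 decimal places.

Enumerate the 4 (genuine neutron-flux excursion, stuck control-rod sensor) configurations and weight by the priors:
  P(scram) = 0.06×0.906×0.786 + 0.7×0.906×0.214 + 0.73×0.094×0.786 + 0.92×0.094×0.214
        = 0.042727 + 0.135719 + 0.053935 + 0.018507 = 0.250888
The terms with genuine neutron-flux excursion present sum to 0.072442, so
  P(genuine neutron-flux excursion | scram) = 0.072442 / 0.250888 ≈ 0.289

Now also conditioning on stuck control-rod sensor≠true:
P(scram | ¬stuck control-rod sensor) = 0.06·0.906 + 0.73·0.094 = 0.054360 + 0.068620 = 0.122980
The genuine neutron-flux excursion-present share is 0.73·0.094 = 0.068620.
Hence the posterior is 0.068620/0.122980 ≈ 0.558.

Pr[genuine neutron-flux excursion | scram] ≈ 0.289; Pr[genuine neutron-flux excursion | scram, ¬stuck control-rod sensor] ≈ 0.558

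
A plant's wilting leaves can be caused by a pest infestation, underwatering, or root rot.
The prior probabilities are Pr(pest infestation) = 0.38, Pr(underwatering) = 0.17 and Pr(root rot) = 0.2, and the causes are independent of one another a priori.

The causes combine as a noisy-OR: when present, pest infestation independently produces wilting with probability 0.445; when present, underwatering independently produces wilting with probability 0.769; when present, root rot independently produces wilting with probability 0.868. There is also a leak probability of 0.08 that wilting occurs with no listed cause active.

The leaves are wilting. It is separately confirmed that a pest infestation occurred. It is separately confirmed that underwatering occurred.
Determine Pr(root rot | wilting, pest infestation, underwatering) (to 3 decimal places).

Under noisy-OR, P(wilting | causes) = 1 − (1−0.08)·∏(1−qᵢ) over the active causes.
By total probability over both values of root rot:
  P(wilting | pest infestation, underwatering) = 0.882051*0.8 + 0.984431*0.2
        = 0.705641 + 0.196886 = 0.902527
The terms with root rot present sum to 0.196886, so
  P(root rot | wilting, pest infestation, underwatering) = 0.196886 / 0.902527 ≈ 0.218

Pr(root rot | wilting, pest infestation, underwatering) ≈ 0.218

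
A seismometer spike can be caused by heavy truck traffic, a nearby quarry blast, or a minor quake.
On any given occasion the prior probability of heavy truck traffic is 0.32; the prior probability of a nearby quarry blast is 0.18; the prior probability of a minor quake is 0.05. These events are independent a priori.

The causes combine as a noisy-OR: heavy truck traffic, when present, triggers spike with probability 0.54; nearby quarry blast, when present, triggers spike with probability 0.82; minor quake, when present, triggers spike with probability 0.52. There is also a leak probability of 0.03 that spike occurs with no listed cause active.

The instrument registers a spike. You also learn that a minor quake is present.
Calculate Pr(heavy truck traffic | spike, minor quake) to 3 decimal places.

Pr(heavy truck traffic | spike, minor quake) ≈ 0.389

Under noisy-OR, P(spike | causes) = 1 − (1−0.03)·∏(1−qᵢ) over the active causes.
P(spike | minor quake) = 0.5344×0.68×0.82 + 0.916192×0.68×0.18 + 0.785824×0.32×0.82 + 0.961448×0.32×0.18 = 0.297981 + 0.112142 + 0.206200 + 0.055379 = 0.671702
Of this, 0.261579 comes from 0.206200 + 0.055379 (the heavy truck traffic=true cases).
Hence the posterior is 0.261579/0.671702 ≈ 0.389.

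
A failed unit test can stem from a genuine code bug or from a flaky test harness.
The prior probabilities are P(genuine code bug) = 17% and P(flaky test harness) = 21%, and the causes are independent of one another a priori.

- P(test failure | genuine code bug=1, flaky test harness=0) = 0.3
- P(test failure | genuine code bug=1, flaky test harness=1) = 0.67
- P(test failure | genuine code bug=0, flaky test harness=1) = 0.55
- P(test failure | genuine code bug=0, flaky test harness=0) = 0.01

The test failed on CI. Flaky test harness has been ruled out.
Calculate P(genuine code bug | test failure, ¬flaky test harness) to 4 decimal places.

P(test failure | ¬flaky test harness) = 0.01×0.83 + 0.3×0.17 = 0.008300 + 0.051000 = 0.059300
Of this, 0.051000 comes from 0.3×0.17 (the genuine code bug=true cases).
Hence the posterior is 0.051000/0.059300 ≈ 0.8600.

P(genuine code bug | test failure, ¬flaky test harness) ≈ 0.8600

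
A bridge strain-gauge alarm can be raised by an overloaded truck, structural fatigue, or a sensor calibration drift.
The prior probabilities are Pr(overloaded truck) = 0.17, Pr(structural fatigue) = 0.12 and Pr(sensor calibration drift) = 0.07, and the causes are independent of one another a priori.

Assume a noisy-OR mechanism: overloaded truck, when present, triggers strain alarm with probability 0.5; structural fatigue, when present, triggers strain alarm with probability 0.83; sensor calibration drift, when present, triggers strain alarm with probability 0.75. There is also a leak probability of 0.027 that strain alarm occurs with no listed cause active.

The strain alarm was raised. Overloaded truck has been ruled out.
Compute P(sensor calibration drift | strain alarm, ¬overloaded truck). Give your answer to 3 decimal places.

Under noisy-OR, P(strain alarm | causes) = 1 − (1−0.027)·∏(1−qᵢ) over the active causes.
Weight on sensor calibration drift=true, given the evidence: 0.046616 + 0.008053 = 0.054669
The normalizing constant is 0.027·0.88·0.93 + 0.75675·0.88·0.07 + 0.83459·0.12·0.93 + 0.958647·0.12·0.07 = 0.169906
P(sensor calibration drift | strain alarm, ¬overloaded truck) = 0.054669/0.169906 ≈ 0.322

P(sensor calibration drift | strain alarm, ¬overloaded truck) ≈ 0.322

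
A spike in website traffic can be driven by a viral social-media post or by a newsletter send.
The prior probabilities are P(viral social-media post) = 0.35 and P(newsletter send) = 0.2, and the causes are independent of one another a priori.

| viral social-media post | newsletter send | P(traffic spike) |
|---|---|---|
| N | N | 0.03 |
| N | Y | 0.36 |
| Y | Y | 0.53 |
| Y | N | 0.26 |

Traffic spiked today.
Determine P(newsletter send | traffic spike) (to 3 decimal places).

P(newsletter send | traffic spike) ≈ 0.487

P(traffic spike) = 0.03×0.65×0.8 + 0.36×0.65×0.2 + 0.26×0.35×0.8 + 0.53×0.35×0.2 = 0.015600 + 0.046800 + 0.072800 + 0.037100 = 0.172300
The newsletter send-present share is 0.046800 + 0.037100 = 0.083900.
So P(newsletter send | traffic spike) = 0.083900/0.172300 ≈ 0.487.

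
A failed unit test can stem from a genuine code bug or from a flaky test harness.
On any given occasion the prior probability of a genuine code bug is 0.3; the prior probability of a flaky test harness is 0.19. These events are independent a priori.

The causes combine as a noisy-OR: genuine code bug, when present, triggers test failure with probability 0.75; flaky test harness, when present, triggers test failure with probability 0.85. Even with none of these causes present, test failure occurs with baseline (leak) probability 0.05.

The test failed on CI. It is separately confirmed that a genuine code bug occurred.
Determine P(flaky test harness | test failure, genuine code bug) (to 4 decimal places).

P(flaky test harness | test failure, genuine code bug) ≈ 0.2288

Under noisy-OR, P(test failure | causes) = 1 − (1−0.05)·∏(1−qᵢ) over the active causes.
P(test failure | genuine code bug) = 0.7625×0.81 + 0.964375×0.19 = 0.617625 + 0.183231 = 0.800856
Of this, 0.183231 comes from 0.964375×0.19 (the flaky test harness=true cases).
P(flaky test harness | test failure, genuine code bug) = 0.183231 / 0.800856 ≈ 0.2288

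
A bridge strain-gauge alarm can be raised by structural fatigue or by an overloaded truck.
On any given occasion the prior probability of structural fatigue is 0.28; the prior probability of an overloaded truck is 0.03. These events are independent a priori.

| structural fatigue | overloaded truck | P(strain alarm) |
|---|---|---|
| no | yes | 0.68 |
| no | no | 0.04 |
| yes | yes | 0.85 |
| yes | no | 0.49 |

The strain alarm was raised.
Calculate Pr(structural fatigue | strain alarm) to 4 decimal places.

Numerator (weight on configurations with structural fatigue): 0.133084 + 0.007140 = 0.140224
Denominator P(strain alarm): 0.04*0.72*0.97 + 0.68*0.72*0.03 + 0.49*0.28*0.97 + 0.85*0.28*0.03 = 0.182848
P(structural fatigue | strain alarm) = 0.140224/0.182848 ≈ 0.7669

Pr(structural fatigue | strain alarm) ≈ 0.7669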